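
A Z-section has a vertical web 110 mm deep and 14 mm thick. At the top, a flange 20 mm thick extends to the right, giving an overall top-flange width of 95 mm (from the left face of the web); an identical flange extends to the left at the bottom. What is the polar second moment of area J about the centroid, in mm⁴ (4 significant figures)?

J ≈ 1.733 × 10⁷ mm⁴

Break the section into simple shapes (no overlaps), measuring from the bottom-left corner of the bounding box.
Web: 14 × 110, A = 1 540 mm², y = 55 mm, Ī = 1 552 833 mm⁴.
Top flange (beyond web): 81 × 20, A = 1 620 mm², y = 100 mm, Ī = 54 000 mm⁴.
Bottom flange (beyond web): 81 × 20, A = 1 620 mm², y = 10 mm, Ī = 54 000 mm⁴.
Centroid: ȳ = ΣA·y / ΣA = 55 mm.
Transfer each piece to the centroidal x-axis using Ī + A·d² with d = y − 55:
  web: d = 0 mm → contributes +1 552 833 mm⁴
  top flange (beyond web): d = 45 mm → contributes +3 334 500 mm⁴
  bottom flange (beyond web): d = -45 mm → contributes +3 334 500 mm⁴
Total I = 8 221 833 mm⁴.
For the y-axis: x̄ = 88 mm.
Repeating about the centroidal y-axis gives I_y = 9 106 873 mm⁴.
Polar second moment: J = I_x + I_y = 17 328 707 mm⁴.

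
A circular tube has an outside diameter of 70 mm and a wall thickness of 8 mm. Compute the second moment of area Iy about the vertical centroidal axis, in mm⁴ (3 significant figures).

Iy ≈ 7.61 × 10⁵ mm⁴

Split into non-overlapping primitives; take the origin at the lower-left of the bounding box.
Outer circle: ⌀70, A = 3848.5 mm², x = 35 mm, Ī = 1 178 588 mm⁴.
Bore (subtracted): ⌀54, A = 2290.2 mm², x = 35 mm, Ī = 417 393 mm⁴.
By symmetry the centroid is at mid-width, x̄ = 35 mm.
All pieces are centred on the vertical centroidal axis, so I = ΣĪ (holes subtracted) = 761 195 mm⁴.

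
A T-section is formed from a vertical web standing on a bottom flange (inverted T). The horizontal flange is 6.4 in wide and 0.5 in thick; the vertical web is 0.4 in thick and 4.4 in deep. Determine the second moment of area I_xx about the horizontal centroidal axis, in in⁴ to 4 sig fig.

Break the section into simple shapes (no overlaps), measuring from the bottom-left corner of the bounding box.
Flange: 6.4 × 0.5, A = 3.2 in², y = 0.25 in, Ī = 0.0666667 in⁴.
Web: 0.4 × 4.4, A = 1.76 in², y = 2.7 in, Ī = 2.83947 in⁴.
Centroid: ȳ = ΣA·y / ΣA = 1.11935 in.
Transfer each piece to the horizontal centroidal axis using Ī + A·d² with d = y − 1.11935:
  flange: d = -0.869355 in → contributes +2.48516 in⁴
  web: d = 1.58065 in → contributes +7.23672 in⁴
Total I = 9.72188 in⁴.

I_xx ≈ 9.722 in⁴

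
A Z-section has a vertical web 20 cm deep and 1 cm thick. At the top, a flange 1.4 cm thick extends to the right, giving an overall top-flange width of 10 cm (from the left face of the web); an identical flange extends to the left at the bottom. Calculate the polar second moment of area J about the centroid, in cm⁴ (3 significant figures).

J ≈ 3650 cm⁴

Treat the section as a set of non-overlapping primitives; coordinates are from the bounding-box lower-left.
Web: 1 × 20, A = 20 cm², y = 10 cm, Ī = 666.67 cm⁴.
Top flange (beyond web): 9 × 1.4, A = 12.6 cm², y = 19.3 cm, Ī = 2.058 cm⁴.
Bottom flange (beyond web): 9 × 1.4, A = 12.6 cm², y = 0.7 cm, Ī = 2.058 cm⁴.
Centroid: ȳ = ΣA·y / ΣA = 10 cm.
Transfer each piece to the centroidal x-axis using Ī + A·d² with d = y − 10:
  web: d = 0 cm → contributes +666.67 cm⁴
  top flange (beyond web): d = 9.3 cm → contributes +1091.8 cm⁴
  bottom flange (beyond web): d = -9.3 cm → contributes +1091.8 cm⁴
Total I = 2850.3 cm⁴.
For the y-axis: x̄ = 9.5 cm.
Repeating about the centroidal y-axis gives I_y = 801.77 cm⁴.
Polar second moment: J = I_x + I_y = 3652.1 cm⁴.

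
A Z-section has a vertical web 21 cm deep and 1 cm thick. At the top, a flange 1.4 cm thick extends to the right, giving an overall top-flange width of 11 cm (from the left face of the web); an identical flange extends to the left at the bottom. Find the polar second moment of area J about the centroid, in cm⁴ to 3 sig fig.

J ≈ 4550 cm⁴

Decompose the section into non-overlapping parts with the origin at the bottom-left of its bounding rectangle.
Web: 1 × 21, A = 21 cm², y = 10.5 cm, Ī = 771.75 cm⁴.
Top flange (beyond web): 10 × 1.4, A = 14 cm², y = 20.3 cm, Ī = 2.2867 cm⁴.
Bottom flange (beyond web): 10 × 1.4, A = 14 cm², y = 0.7 cm, Ī = 2.2867 cm⁴.
Centroid: ȳ = ΣA·y / ΣA = 10.5 cm.
Transfer each piece to the centroidal x-axis using Ī + A·d² with d = y − 10.5:
  web: d = 0 cm → contributes +771.75 cm⁴
  top flange (beyond web): d = 9.8 cm → contributes +1346.8 cm⁴
  bottom flange (beyond web): d = -9.8 cm → contributes +1346.8 cm⁴
Total I = 3465.4 cm⁴.
For the y-axis: x̄ = 10.5 cm.
Repeating about the centroidal y-axis gives I_y = 1082.1 cm⁴.
Polar second moment: J = I_x + I_y = 4547.5 cm⁴.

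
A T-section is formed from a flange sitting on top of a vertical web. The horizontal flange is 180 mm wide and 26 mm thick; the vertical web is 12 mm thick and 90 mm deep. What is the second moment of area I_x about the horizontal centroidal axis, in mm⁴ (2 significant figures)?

I_x ≈ 3.9 × 10⁶ mm⁴

Decompose the section into non-overlapping parts with the origin at the bottom-left of its bounding rectangle.
Flange: 180 × 26, A = 4 680 mm², y = 103 mm, Ī = 263 640 mm⁴.
Web: 12 × 90, A = 1 080 mm², y = 45 mm, Ī = 729 000 mm⁴.
Centroid: ȳ = ΣA·y / ΣA = 92.13 mm.
Transfer each piece to the horizontal centroidal axis using Ī + A·d² with d = y − 92.13:
  flange: d = 10.88 mm → contributes +817 123 mm⁴
  web: d = -47.13 mm → contributes +3 127 427 mm⁴
Total I = 3 944 550 mm⁴.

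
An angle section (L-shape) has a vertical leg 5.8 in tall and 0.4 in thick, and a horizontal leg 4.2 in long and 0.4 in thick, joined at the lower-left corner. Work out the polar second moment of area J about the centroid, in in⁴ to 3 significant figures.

J ≈ 19.1 in⁴

Decompose the section into non-overlapping parts with the origin at the bottom-left of its bounding rectangle.
Vertical leg: 0.4 × 5.8, A = 2.32 in², y = 2.9 in, Ī = 6.5037 in⁴.
Horizontal leg (remainder): 3.8 × 0.4, A = 1.52 in², y = 0.2 in, Ī = 0.020267 in⁴.
Centroid: ȳ = ΣA·y / ΣA = 1.8313 in.
Transfer each piece to the centroidal x-axis using Ī + A·d² with d = y − 1.8313:
  vertical leg: d = 1.0688 in → contributes +9.1537 in⁴
  horizontal leg (remainder): d = -1.6313 in → contributes +4.065 in⁴
Total I = 13.219 in⁴.
For the y-axis: x̄ = 1.0313 in.
Repeating about the centroidal y-axis gives I_y = 5.9099 in⁴.
Polar second moment: J = I_x + I_y = 19.129 in⁴.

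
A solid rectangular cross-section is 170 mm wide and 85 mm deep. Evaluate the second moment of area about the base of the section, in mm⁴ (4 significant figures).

The section: 170 × 85, A = 14 450 mm², y = 42.5 mm, Ī = 8 700 104 mm⁴.
Transfer it to the bottom edge using Ī + A·d² with d = y − 0:
  the section: d = 42.5 mm → contributes +34 800 417 mm⁴
Total I = 34 800 417 mm⁴.

I_base ≈ 3.480 × 10⁷ mm⁴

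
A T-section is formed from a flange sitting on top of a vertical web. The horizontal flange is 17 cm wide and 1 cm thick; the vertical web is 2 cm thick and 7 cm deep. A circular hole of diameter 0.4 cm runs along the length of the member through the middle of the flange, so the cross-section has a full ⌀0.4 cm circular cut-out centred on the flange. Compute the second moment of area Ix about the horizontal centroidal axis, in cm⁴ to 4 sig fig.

Ix ≈ 181.0 cm⁴

Decompose the section into non-overlapping parts with the origin at the bottom-left of its bounding rectangle.
Flange: 17 × 1, A = 17 cm², y = 7.5 cm, Ī = 1.41667 cm⁴.
Web: 2 × 7, A = 14 cm², y = 3.5 cm, Ī = 57.1667 cm⁴.
Hole (subtracted): ⌀0.4, A = 0.125664 cm², y = 7.5 cm, Ī = 0.00125664 cm⁴.
Centroid: ȳ = ΣA·y / ΣA = 5.6862 cm.
Transfer each piece to the horizontal centroidal axis using Ī + A·d² with d = y − 5.6862:
  flange: d = 1.8138 cm → contributes +57.3447 cm⁴
  web: d = -2.1862 cm → contributes +124.079 cm⁴
  hole: d = 1.8138 cm → contributes −0.414676 cm⁴
Total I = 181.009 cm⁴.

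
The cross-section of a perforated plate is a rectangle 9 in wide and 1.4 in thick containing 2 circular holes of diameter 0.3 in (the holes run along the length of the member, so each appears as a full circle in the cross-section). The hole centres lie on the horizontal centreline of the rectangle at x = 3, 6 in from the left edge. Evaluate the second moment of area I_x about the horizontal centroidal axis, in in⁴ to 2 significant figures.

Treat the section as a set of non-overlapping primitives; coordinates are from the bounding-box lower-left.
Plate: 9 × 1.4, A = 12.6 in², y = 0.7 in, Ī = 2.058 in⁴.
Hole 1 (subtracted): ⌀0.3, A = 0.07069 in², y = 0.7 in, Ī = 0.0003976 in⁴.
Hole 2 (subtracted): ⌀0.3, A = 0.07069 in², y = 0.7 in, Ī = 0.0003976 in⁴.
By symmetry the centroid is at mid-height, ȳ = 0.7 in.
All pieces are centred on the horizontal centroidal axis, so I = ΣĪ (holes subtracted) = 2.057 in⁴.

I_x ≈ 2.1 in⁴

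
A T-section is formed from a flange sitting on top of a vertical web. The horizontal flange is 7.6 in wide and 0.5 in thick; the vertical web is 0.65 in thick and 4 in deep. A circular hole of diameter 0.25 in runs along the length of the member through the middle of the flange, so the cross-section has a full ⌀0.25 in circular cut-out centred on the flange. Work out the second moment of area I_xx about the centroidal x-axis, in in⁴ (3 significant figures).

I_xx ≈ 11.3 in⁴

Treat the section as a set of non-overlapping primitives; coordinates are from the bounding-box lower-left.
Flange: 7.6 × 0.5, A = 3.8 in², y = 4.25 in, Ī = 0.079167 in⁴.
Web: 0.65 × 4, A = 2.6 in², y = 2 in, Ī = 3.4667 in⁴.
Hole (subtracted): ⌀0.25, A = 0.049087 in², y = 4.25 in, Ī = 0.00019175 in⁴.
Centroid: ȳ = ΣA·y / ΣA = 3.3289 in.
Transfer each piece to the centroidal x-axis using Ī + A·d² with d = y − 3.3289:
  flange: d = 0.92113 in → contributes +3.3034 in⁴
  web: d = -1.3289 in → contributes +8.058 in⁴
  hole: d = 0.92113 in → contributes −0.041841 in⁴
Total I = 11.32 in⁴.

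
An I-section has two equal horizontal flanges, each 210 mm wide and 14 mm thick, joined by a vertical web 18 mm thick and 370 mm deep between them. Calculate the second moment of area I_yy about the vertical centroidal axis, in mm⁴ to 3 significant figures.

I_yy ≈ 2.18 × 10⁷ mm⁴

Break the section into simple shapes (no overlaps), measuring from the bottom-left corner of the bounding box.
Bottom flange: 210 × 14, A = 2 940 mm², x = 105 mm, Ī = 10 804 500 mm⁴.
Web: 18 × 370, A = 6 660 mm², x = 105 mm, Ī = 179 820 mm⁴.
Top flange: 210 × 14, A = 2 940 mm², x = 105 mm, Ī = 10 804 500 mm⁴.
By symmetry the centroid is at mid-width, x̄ = 105 mm.
All pieces are centred on the vertical centroidal axis, so I = ΣĪ = 21 788 820 mm⁴.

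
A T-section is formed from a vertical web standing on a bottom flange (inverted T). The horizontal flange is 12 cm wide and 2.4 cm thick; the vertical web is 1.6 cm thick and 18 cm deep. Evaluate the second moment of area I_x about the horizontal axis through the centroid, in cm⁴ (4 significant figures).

Decompose the section into non-overlapping parts with the origin at the bottom-left of its bounding rectangle.
Flange: 12 × 2.4, A = 28.8 cm², y = 1.2 cm, Ī = 13.824 cm⁴.
Web: 1.6 × 18, A = 28.8 cm², y = 11.4 cm, Ī = 777.6 cm⁴.
Centroid: ȳ = ΣA·y / ΣA = 6.3 cm.
Transfer each piece to the horizontal axis through the centroid using Ī + A·d² with d = y − 6.3:
  flange: d = -5.1 cm → contributes +762.912 cm⁴
  web: d = 5.1 cm → contributes +1526.69 cm⁴
Total I = 2289.6 cm⁴.

I_x ≈ 2290 cm⁴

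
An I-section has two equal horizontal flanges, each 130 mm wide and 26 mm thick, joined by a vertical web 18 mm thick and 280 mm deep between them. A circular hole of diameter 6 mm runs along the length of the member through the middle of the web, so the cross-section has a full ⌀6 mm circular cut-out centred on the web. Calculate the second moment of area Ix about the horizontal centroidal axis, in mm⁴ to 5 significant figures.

Split into non-overlapping primitives; take the origin at the lower-left of the bounding box.
Bottom flange: 130 × 26, A = 3 380 mm², y = 13 mm, Ī = 190406.7 mm⁴.
Web: 18 × 280, A = 5 040 mm², y = 166 mm, Ī = 32 928 000 mm⁴.
Top flange: 130 × 26, A = 3 380 mm², y = 319 mm, Ī = 190406.7 mm⁴.
Hole (subtracted): ⌀6, A = 28.27433 mm², y = 166 mm, Ī = 63.61725 mm⁴.
By symmetry the centroid is at mid-height, ȳ = 166 mm.
Transfer each piece to the horizontal centroidal axis using Ī + A·d² with d = y − 166:
  bottom flange: d = -153 mm → contributes +79 312 827 mm⁴
  web: d = 0 mm → contributes +32 928 000 mm⁴
  top flange: d = 153 mm → contributes +79 312 827 mm⁴
  hole: d = 0 mm → contributes −63.61725 mm⁴
Total I = 191 553 590 mm⁴.

Ix ≈ 1.9155 × 10⁸ mm⁴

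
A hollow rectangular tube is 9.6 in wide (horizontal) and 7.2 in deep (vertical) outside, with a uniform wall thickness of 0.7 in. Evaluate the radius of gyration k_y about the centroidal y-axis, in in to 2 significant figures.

k_y ≈ 3.5 in

Split into non-overlapping primitives; take the origin at the lower-left of the bounding box.
Outer rectangle: 9.6 × 7.2, A = 69.12 in², x = 4.8 in, Ī = 530.8 in⁴.
Inner void (subtracted): 8.2 × 5.8, A = 47.56 in², x = 4.8 in, Ī = 266.5 in⁴.
By symmetry the centroid is at mid-width, x̄ = 4.8 in.
All pieces are centred on the centroidal y-axis, so I = ΣĪ (holes subtracted) = 264.3 in⁴.
Radius of gyration: k = √(I/A) = √(264.3 / 21.56) = 3.502 in.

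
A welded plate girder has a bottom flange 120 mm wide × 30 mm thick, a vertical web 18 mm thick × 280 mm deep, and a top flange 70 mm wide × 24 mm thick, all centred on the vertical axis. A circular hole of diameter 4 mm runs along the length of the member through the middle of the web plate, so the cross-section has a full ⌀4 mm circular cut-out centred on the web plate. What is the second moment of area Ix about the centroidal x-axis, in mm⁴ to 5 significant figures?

Treat the section as a set of non-overlapping primitives; coordinates are from the bounding-box lower-left.
Bottom plate: 120 × 30, A = 3 600 mm², y = 15 mm, Ī = 270 000 mm⁴.
Web plate: 18 × 280, A = 5 040 mm², y = 170 mm, Ī = 32 928 000 mm⁴.
Top plate: 70 × 24, A = 1 680 mm², y = 322 mm, Ī = 80 640 mm⁴.
Hole (subtracted): ⌀4, A = 12.56637 mm², y = 170 mm, Ī = 12.56637 mm⁴.
Centroid: ȳ = ΣA·y / ΣA = 140.6387 mm.
Transfer each piece to the centroidal x-axis using Ī + A·d² with d = y − 140.6387:
  bottom plate: d = -125.6387 mm → contributes +57 096 268 mm⁴
  web plate: d = 29.36133 mm → contributes +37 272 923 mm⁴
  top plate: d = 181.3613 mm → contributes +55 339 088 mm⁴
  hole: d = 29.36133 mm → contributes −10845.88 mm⁴
Total I = 149 697 433 mm⁴.

Ix ≈ 1.4970 × 10⁸ mm⁴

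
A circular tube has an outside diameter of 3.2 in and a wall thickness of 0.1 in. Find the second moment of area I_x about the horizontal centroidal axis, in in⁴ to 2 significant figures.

I_x ≈ 1.2 in⁴

Treat the section as a set of non-overlapping primitives; coordinates are from the bounding-box lower-left.
Outer circle: ⌀3.2, A = 8.042 in², y = 1.6 in, Ī = 5.147 in⁴.
Bore (subtracted): ⌀3, A = 7.069 in², y = 1.6 in, Ī = 3.976 in⁴.
By symmetry the centroid is at mid-height, ȳ = 1.6 in.
All pieces are centred on the horizontal centroidal axis, so I = ΣĪ (holes subtracted) = 1.171 in⁴.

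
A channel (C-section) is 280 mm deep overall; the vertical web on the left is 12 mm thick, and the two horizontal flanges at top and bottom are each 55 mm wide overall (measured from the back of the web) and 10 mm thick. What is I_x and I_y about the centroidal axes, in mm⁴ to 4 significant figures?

I_x ≈ 3.763 × 10⁷ mm⁴, I_y ≈ 6.907 × 10⁵ mm⁴

Break the section into simple shapes (no overlaps), measuring from the bottom-left corner of the bounding box.
Web: 12 × 280, A = 3 360 mm², y = 140 mm, Ī = 21 952 000 mm⁴.
Top flange (beyond web): 43 × 10, A = 430 mm², y = 275 mm, Ī = 3583.33 mm⁴.
Bottom flange (beyond web): 43 × 10, A = 430 mm², y = 5 mm, Ī = 3583.33 mm⁴.
By symmetry the centroid is at mid-height, ȳ = 140 mm.
Transfer each piece to the centroidal x-axis using Ī + A·d² with d = y − 140:
  web: d = 0 mm → contributes +21 952 000 mm⁴
  top flange (beyond web): d = 135 mm → contributes +7 840 333 mm⁴
  bottom flange (beyond web): d = -135 mm → contributes +7 840 333 mm⁴
Total I = 37 632 667 mm⁴.
For the y-axis: x̄ = 11.6043 mm.
Repeating about the centroidal y-axis gives I_y = 690 666 mm⁴.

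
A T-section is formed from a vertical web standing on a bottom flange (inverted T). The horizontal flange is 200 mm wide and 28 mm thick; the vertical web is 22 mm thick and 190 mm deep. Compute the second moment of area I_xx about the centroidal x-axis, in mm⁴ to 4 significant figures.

Split into non-overlapping primitives; take the origin at the lower-left of the bounding box.
Flange: 200 × 28, A = 5 600 mm², y = 14 mm, Ī = 365 867 mm⁴.
Web: 22 × 190, A = 4 180 mm², y = 123 mm, Ī = 12 574 833 mm⁴.
Centroid: ȳ = ΣA·y / ΣA = 60.5869 mm.
Transfer each piece to the centroidal x-axis using Ī + A·d² with d = y − 60.5869:
  flange: d = -46.5869 mm → contributes +12 519 773 mm⁴
  web: d = 62.4131 mm → contributes +28 857 578 mm⁴
Total I = 41 377 351 mm⁴.

I_xx ≈ 4.138 × 10⁷ mm⁴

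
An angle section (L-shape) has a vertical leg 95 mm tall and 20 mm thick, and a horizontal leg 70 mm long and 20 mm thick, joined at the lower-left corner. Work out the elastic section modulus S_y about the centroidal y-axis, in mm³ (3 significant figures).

Break the section into simple shapes (no overlaps), measuring from the bottom-left corner of the bounding box.
Vertical leg: 20 × 95, A = 1 900 mm², x = 10 mm, Ī = 63 333 mm⁴.
Horizontal leg (remainder): 50 × 20, A = 1 000 mm², x = 45 mm, Ī = 208 333 mm⁴.
Centroid: x̄ = ΣA·x / ΣA = 22.069 mm.
Transfer each piece to the centroidal y-axis using Ī + A·d² with d = x − 22.069:
  vertical leg: d = -12.069 mm → contributes +340 087 mm⁴
  horizontal leg (remainder): d = 22.931 mm → contributes +734 166 mm⁴
Total I = 1 074 253 mm⁴.
Extreme fibre distance c = 47.931 mm; S = I/c = 22 412 mm³.

S_y ≈ 2.24 × 10⁴ mm³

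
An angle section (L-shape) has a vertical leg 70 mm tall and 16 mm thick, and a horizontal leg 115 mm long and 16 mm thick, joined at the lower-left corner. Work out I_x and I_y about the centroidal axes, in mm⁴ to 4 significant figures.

Decompose the section into non-overlapping parts with the origin at the bottom-left of its bounding rectangle.
Vertical leg: 16 × 70, A = 1 120 mm², y = 35 mm, Ī = 457 333 mm⁴.
Horizontal leg (remainder): 99 × 16, A = 1 584 mm², y = 8 mm, Ī = 33 792 mm⁴.
Centroid: ȳ = ΣA·y / ΣA = 19.1834 mm.
Transfer each piece to the centroidal x-axis using Ī + A·d² with d = y − 19.1834:
  vertical leg: d = 15.8166 mm → contributes +737 517 mm⁴
  horizontal leg (remainder): d = -11.1834 mm → contributes +231 902 mm⁴
Total I = 969 418 mm⁴.
For the y-axis: x̄ = 41.6834 mm.
Repeating about the centroidal y-axis gives I_y = 3 486 838 mm⁴.

I_x ≈ 9.694 × 10⁵ mm⁴, I_y ≈ 3.487 × 10⁶ mm⁴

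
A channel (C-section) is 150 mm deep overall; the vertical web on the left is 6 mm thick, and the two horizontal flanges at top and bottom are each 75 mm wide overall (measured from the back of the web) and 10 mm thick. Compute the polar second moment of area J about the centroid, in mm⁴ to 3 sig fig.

Split into non-overlapping primitives; take the origin at the lower-left of the bounding box.
Web: 6 × 150, A = 900 mm², y = 75 mm, Ī = 1 687 500 mm⁴.
Top flange (beyond web): 69 × 10, A = 690 mm², y = 145 mm, Ī = 5 750 mm⁴.
Bottom flange (beyond web): 69 × 10, A = 690 mm², y = 5 mm, Ī = 5 750 mm⁴.
By symmetry the centroid is at mid-height, ȳ = 75 mm.
Transfer each piece to the centroidal x-axis using Ī + A·d² with d = y − 75:
  web: d = 0 mm → contributes +1 687 500 mm⁴
  top flange (beyond web): d = 70 mm → contributes +3 386 750 mm⁴
  bottom flange (beyond web): d = -70 mm → contributes +3 386 750 mm⁴
Total I = 8 461 000 mm⁴.
For the y-axis: x̄ = 25.697 mm.
Repeating about the centroidal y-axis gives I_y = 1 316 251 mm⁴.
Polar second moment: J = I_x + I_y = 9 777 251 mm⁴.

J ≈ 9.78 × 10⁶ mm⁴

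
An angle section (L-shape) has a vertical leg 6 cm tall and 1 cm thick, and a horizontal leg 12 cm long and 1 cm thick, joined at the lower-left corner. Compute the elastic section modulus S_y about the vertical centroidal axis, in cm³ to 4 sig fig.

S_y ≈ 32.97 cm³

Treat the section as a set of non-overlapping primitives; coordinates are from the bounding-box lower-left.
Vertical leg: 1 × 6, A = 6 cm², x = 0.5 cm, Ī = 0.5 cm⁴.
Horizontal leg (remainder): 11 × 1, A = 11 cm², x = 6.5 cm, Ī = 110.917 cm⁴.
Centroid: x̄ = ΣA·x / ΣA = 4.38235 cm.
Transfer each piece to the vertical centroidal axis using Ī + A·d² with d = x − 4.38235:
  vertical leg: d = -3.88235 cm → contributes +90.936 cm⁴
  horizontal leg (remainder): d = 2.11765 cm → contributes +160.245 cm⁴
Total I = 251.181 cm⁴.
Extreme fibre distance c = 7.61765 cm; S = I/c = 32.9736 cm³.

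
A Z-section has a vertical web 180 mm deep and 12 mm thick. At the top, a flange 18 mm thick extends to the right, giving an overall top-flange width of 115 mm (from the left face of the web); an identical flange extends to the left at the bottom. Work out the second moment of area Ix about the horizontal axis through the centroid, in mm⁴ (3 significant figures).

Ix ≈ 3.03 × 10⁷ mm⁴

Split into non-overlapping primitives; take the origin at the lower-left of the bounding box.
Web: 12 × 180, A = 2 160 mm², y = 90 mm, Ī = 5 832 000 mm⁴.
Top flange (beyond web): 103 × 18, A = 1 854 mm², y = 171 mm, Ī = 50 058 mm⁴.
Bottom flange (beyond web): 103 × 18, A = 1 854 mm², y = 9 mm, Ī = 50 058 mm⁴.
Centroid: ȳ = ΣA·y / ΣA = 90 mm.
Transfer each piece to the horizontal axis through the centroid using Ī + A·d² with d = y − 90:
  web: d = 0 mm → contributes +5 832 000 mm⁴
  top flange (beyond web): d = 81 mm → contributes +12 214 152 mm⁴
  bottom flange (beyond web): d = -81 mm → contributes +12 214 152 mm⁴
Total I = 30 260 304 mm⁴.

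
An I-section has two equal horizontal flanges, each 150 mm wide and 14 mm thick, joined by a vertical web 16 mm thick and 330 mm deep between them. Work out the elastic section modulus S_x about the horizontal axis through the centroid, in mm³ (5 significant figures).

S_x ≈ 9.6222 × 10⁵ mm³

Decompose the section into non-overlapping parts with the origin at the bottom-left of its bounding rectangle.
Bottom flange: 150 × 14, A = 2 100 mm², y = 7 mm, Ī = 34 300 mm⁴.
Web: 16 × 330, A = 5 280 mm², y = 179 mm, Ī = 47 916 000 mm⁴.
Top flange: 150 × 14, A = 2 100 mm², y = 351 mm, Ī = 34 300 mm⁴.
By symmetry the centroid is at mid-height, ȳ = 179 mm.
Transfer each piece to the horizontal axis through the centroid using Ī + A·d² with d = y − 179:
  bottom flange: d = -172 mm → contributes +62 160 700 mm⁴
  web: d = 0 mm → contributes +47 916 000 mm⁴
  top flange: d = 172 mm → contributes +62 160 700 mm⁴
Total I = 172 237 400 mm⁴.
Extreme fibre distance c = 179 mm; S = I/c = 962220.1 mm³.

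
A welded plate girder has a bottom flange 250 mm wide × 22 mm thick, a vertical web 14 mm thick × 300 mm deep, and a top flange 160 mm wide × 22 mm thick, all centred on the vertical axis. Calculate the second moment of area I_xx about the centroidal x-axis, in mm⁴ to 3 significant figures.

I_xx ≈ 2.58 × 10⁸ mm⁴

Split into non-overlapping primitives; take the origin at the lower-left of the bounding box.
Bottom plate: 250 × 22, A = 5 500 mm², y = 11 mm, Ī = 221 833 mm⁴.
Web plate: 14 × 300, A = 4 200 mm², y = 172 mm, Ī = 31 500 000 mm⁴.
Top plate: 160 × 22, A = 3 520 mm², y = 333 mm, Ī = 141 973 mm⁴.
Centroid: ȳ = ΣA·y / ΣA = 147.89 mm.
Transfer each piece to the centroidal x-axis using Ī + A·d² with d = y − 147.89:
  bottom plate: d = -136.89 mm → contributes +103 280 413 mm⁴
  web plate: d = 24.113 mm → contributes +33 942 129 mm⁴
  top plate: d = 185.11 mm → contributes +120 761 795 mm⁴
Total I = 257 984 336 mm⁴.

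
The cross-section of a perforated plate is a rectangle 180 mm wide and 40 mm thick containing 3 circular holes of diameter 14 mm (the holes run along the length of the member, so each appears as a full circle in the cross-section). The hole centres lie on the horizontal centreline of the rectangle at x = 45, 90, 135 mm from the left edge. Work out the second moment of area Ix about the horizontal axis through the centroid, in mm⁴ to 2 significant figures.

Ix ≈ 9.5 × 10⁵ mm⁴

Treat the section as a set of non-overlapping primitives; coordinates are from the bounding-box lower-left.
Plate: 180 × 40, A = 7 200 mm², y = 20 mm, Ī = 960 000 mm⁴.
Hole 1 (subtracted): ⌀14, A = 153.9 mm², y = 20 mm, Ī = 1 886 mm⁴.
Hole 2 (subtracted): ⌀14, A = 153.9 mm², y = 20 mm, Ī = 1 886 mm⁴.
Hole 3 (subtracted): ⌀14, A = 153.9 mm², y = 20 mm, Ī = 1 886 mm⁴.
By symmetry the centroid is at mid-height, ȳ = 20 mm.
All pieces are centred on the horizontal axis through the centroid, so I = ΣĪ (holes subtracted) = 954 343 mm⁴.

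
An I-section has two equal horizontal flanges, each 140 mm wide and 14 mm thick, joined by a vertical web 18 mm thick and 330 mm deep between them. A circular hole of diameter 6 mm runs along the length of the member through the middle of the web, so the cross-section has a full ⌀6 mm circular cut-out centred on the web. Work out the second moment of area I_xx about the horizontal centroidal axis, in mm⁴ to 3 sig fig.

Treat the section as a set of non-overlapping primitives; coordinates are from the bounding-box lower-left.
Bottom flange: 140 × 14, A = 1 960 mm², y = 7 mm, Ī = 32 013 mm⁴.
Web: 18 × 330, A = 5 940 mm², y = 179 mm, Ī = 53 905 500 mm⁴.
Top flange: 140 × 14, A = 1 960 mm², y = 351 mm, Ī = 32 013 mm⁴.
Hole (subtracted): ⌀6, A = 28.274 mm², y = 179 mm, Ī = 63.617 mm⁴.
By symmetry the centroid is at mid-height, ȳ = 179 mm.
Transfer each piece to the horizontal centroidal axis using Ī + A·d² with d = y − 179:
  bottom flange: d = -172 mm → contributes +58 016 653 mm⁴
  web: d = 0 mm → contributes +53 905 500 mm⁴
  top flange: d = 172 mm → contributes +58 016 653 mm⁴
  hole: d = 0 mm → contributes −63.617 mm⁴
Total I = 169 938 743 mm⁴.

I_xx ≈ 1.70 × 10⁸ mm⁴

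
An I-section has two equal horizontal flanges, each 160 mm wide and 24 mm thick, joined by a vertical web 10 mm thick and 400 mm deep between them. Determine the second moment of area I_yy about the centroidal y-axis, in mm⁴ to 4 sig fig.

Decompose the section into non-overlapping parts with the origin at the bottom-left of its bounding rectangle.
Bottom flange: 160 × 24, A = 3 840 mm², x = 80 mm, Ī = 8 192 000 mm⁴.
Web: 10 × 400, A = 4 000 mm², x = 80 mm, Ī = 33333.3 mm⁴.
Top flange: 160 × 24, A = 3 840 mm², x = 80 mm, Ī = 8 192 000 mm⁴.
By symmetry the centroid is at mid-width, x̄ = 80 mm.
All pieces are centred on the centroidal y-axis, so I = ΣĪ = 16 417 333 mm⁴.

I_yy ≈ 1.642 × 10⁷ mm⁴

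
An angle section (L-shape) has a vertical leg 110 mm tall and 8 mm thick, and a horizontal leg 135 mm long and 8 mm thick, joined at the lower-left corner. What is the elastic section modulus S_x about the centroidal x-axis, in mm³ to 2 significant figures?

S_x ≈ 2.6 × 10⁴ mm³

Decompose the section into non-overlapping parts with the origin at the bottom-left of its bounding rectangle.
Vertical leg: 8 × 110, A = 880 mm², y = 55 mm, Ī = 887 333 mm⁴.
Horizontal leg (remainder): 127 × 8, A = 1 016 mm², y = 4 mm, Ī = 5 419 mm⁴.
Centroid: ȳ = ΣA·y / ΣA = 27.67 mm.
Transfer each piece to the centroidal x-axis using Ī + A·d² with d = y − 27.67:
  vertical leg: d = 27.33 mm → contributes +1 544 588 mm⁴
  horizontal leg (remainder): d = -23.67 mm → contributes +574 694 mm⁴
Total I = 2 119 283 mm⁴.
Extreme fibre distance c = 82.33 mm; S = I/c = 25 742 mm³.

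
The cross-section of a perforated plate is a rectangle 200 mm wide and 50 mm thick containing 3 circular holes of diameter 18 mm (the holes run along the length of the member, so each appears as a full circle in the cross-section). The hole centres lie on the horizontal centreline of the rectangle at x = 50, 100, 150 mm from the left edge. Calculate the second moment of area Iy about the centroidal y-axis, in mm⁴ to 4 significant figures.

Iy ≈ 3.205 × 10⁷ mm⁴

Decompose the section into non-overlapping parts with the origin at the bottom-left of its bounding rectangle.
Plate: 200 × 50, A = 10 000 mm², x = 100 mm, Ī = 33 333 333 mm⁴.
Hole 1 (subtracted): ⌀18, A = 254.469 mm², x = 50 mm, Ī = 5 153 mm⁴.
Hole 2 (subtracted): ⌀18, A = 254.469 mm², x = 100 mm, Ī = 5 153 mm⁴.
Hole 3 (subtracted): ⌀18, A = 254.469 mm², x = 150 mm, Ī = 5 153 mm⁴.
By symmetry the centroid is at mid-width, x̄ = 100 mm.
Transfer each piece to the centroidal y-axis using Ī + A·d² with d = x − 100:
  plate: d = 0 mm → contributes +33 333 333 mm⁴
  hole 1: d = -50 mm → contributes −641 326 mm⁴
  hole 2: d = 0 mm → contributes −5 153 mm⁴
  hole 3: d = 50 mm → contributes −641 326 mm⁴
Total I = 32 045 529 mm⁴.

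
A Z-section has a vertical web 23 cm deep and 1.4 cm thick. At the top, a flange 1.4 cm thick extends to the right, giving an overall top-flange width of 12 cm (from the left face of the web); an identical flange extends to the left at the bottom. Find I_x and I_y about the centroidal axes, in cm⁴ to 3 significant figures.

Break the section into simple shapes (no overlaps), measuring from the bottom-left corner of the bounding box.
Web: 1.4 × 23, A = 32.2 cm², y = 11.5 cm, Ī = 1419.5 cm⁴.
Top flange (beyond web): 10.6 × 1.4, A = 14.84 cm², y = 22.3 cm, Ī = 2.4239 cm⁴.
Bottom flange (beyond web): 10.6 × 1.4, A = 14.84 cm², y = 0.7 cm, Ī = 2.4239 cm⁴.
Centroid: ȳ = ΣA·y / ΣA = 11.5 cm.
Transfer each piece to the centroidal x-axis using Ī + A·d² with d = y − 11.5:
  web: d = 0 cm → contributes +1419.5 cm⁴
  top flange (beyond web): d = 10.8 cm → contributes +1733.4 cm⁴
  bottom flange (beyond web): d = -10.8 cm → contributes +1733.4 cm⁴
Total I = 4886.2 cm⁴.
For the y-axis: x̄ = 11.3 cm.
Repeating about the centroidal y-axis gives I_y = 1351.6 cm⁴.

I_x ≈ 4890 cm⁴, I_y ≈ 1350 cm⁴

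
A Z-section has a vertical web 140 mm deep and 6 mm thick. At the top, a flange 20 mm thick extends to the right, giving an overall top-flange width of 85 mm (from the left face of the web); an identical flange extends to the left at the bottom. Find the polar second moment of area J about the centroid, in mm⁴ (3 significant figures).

Break the section into simple shapes (no overlaps), measuring from the bottom-left corner of the bounding box.
Web: 6 × 140, A = 840 mm², y = 70 mm, Ī = 1 372 000 mm⁴.
Top flange (beyond web): 79 × 20, A = 1 580 mm², y = 130 mm, Ī = 52 667 mm⁴.
Bottom flange (beyond web): 79 × 20, A = 1 580 mm², y = 10 mm, Ī = 52 667 mm⁴.
Centroid: ȳ = ΣA·y / ΣA = 70 mm.
Transfer each piece to the centroidal x-axis using Ī + A·d² with d = y − 70:
  web: d = 0 mm → contributes +1 372 000 mm⁴
  top flange (beyond web): d = 60 mm → contributes +5 740 667 mm⁴
  bottom flange (beyond web): d = -60 mm → contributes +5 740 667 mm⁴
Total I = 12 853 333 mm⁴.
For the y-axis: x̄ = 82 mm.
Repeating about the centroidal y-axis gives I_y = 7 353 733 mm⁴.
Polar second moment: J = I_x + I_y = 20 207 067 mm⁴.

J ≈ 2.02 × 10⁷ mm⁴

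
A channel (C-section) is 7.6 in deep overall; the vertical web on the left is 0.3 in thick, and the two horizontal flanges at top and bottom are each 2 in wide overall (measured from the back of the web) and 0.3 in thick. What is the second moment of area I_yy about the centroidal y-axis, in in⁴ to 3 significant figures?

Break the section into simple shapes (no overlaps), measuring from the bottom-left corner of the bounding box.
Web: 0.3 × 7.6, A = 2.28 in², x = 0.15 in, Ī = 0.0171 in⁴.
Top flange (beyond web): 1.7 × 0.3, A = 0.51 in², x = 1.15 in, Ī = 0.12283 in⁴.
Bottom flange (beyond web): 1.7 × 0.3, A = 0.51 in², x = 1.15 in, Ī = 0.12283 in⁴.
Centroid: x̄ = ΣA·x / ΣA = 0.45909 in.
Transfer each piece to the centroidal y-axis using Ī + A·d² with d = x − 0.45909:
  web: d = -0.30909 in → contributes +0.23492 in⁴
  top flange (beyond web): d = 0.69091 in → contributes +0.36628 in⁴
  bottom flange (beyond web): d = 0.69091 in → contributes +0.36628 in⁴
Total I = 0.96748 in⁴.

I_yy ≈ 0.967 in⁴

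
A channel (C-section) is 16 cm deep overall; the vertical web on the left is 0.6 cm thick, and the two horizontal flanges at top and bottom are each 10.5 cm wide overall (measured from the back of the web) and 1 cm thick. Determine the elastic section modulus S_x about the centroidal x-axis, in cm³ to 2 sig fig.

S_x ≈ 170 cm³

Treat the section as a set of non-overlapping primitives; coordinates are from the bounding-box lower-left.
Web: 0.6 × 16, A = 9.6 cm², y = 8 cm, Ī = 204.8 cm⁴.
Top flange (beyond web): 9.9 × 1, A = 9.9 cm², y = 15.5 cm, Ī = 0.825 cm⁴.
Bottom flange (beyond web): 9.9 × 1, A = 9.9 cm², y = 0.5 cm, Ī = 0.825 cm⁴.
By symmetry the centroid is at mid-height, ȳ = 8 cm.
Transfer each piece to the centroidal x-axis using Ī + A·d² with d = y − 8:
  web: d = 0 cm → contributes +204.8 cm⁴
  top flange (beyond web): d = 7.5 cm → contributes +557.7 cm⁴
  bottom flange (beyond web): d = -7.5 cm → contributes +557.7 cm⁴
Total I = 1 320 cm⁴.
Extreme fibre distance c = 8 cm; S = I/c = 165 cm³.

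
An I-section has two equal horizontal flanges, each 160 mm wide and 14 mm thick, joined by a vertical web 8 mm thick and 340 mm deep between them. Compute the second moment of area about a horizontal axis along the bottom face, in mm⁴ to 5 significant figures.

I_base ≈ 4.1039 × 10⁸ mm⁴

Break the section into simple shapes (no overlaps), measuring from the bottom-left corner of the bounding box.
Bottom flange: 160 × 14, A = 2 240 mm², y = 7 mm, Ī = 36586.67 mm⁴.
Web: 8 × 340, A = 2 720 mm², y = 184 mm, Ī = 26 202 667 mm⁴.
Top flange: 160 × 14, A = 2 240 mm², y = 361 mm, Ī = 36586.67 mm⁴.
Transfer each piece to a horizontal axis along the bottom face using Ī + A·d² with d = y − 0:
  bottom flange: d = 7 mm → contributes +146346.7 mm⁴
  web: d = 184 mm → contributes +118 290 987 mm⁴
  top flange: d = 361 mm → contributes +291 955 627 mm⁴
Total I = 410 392 960 mm⁴.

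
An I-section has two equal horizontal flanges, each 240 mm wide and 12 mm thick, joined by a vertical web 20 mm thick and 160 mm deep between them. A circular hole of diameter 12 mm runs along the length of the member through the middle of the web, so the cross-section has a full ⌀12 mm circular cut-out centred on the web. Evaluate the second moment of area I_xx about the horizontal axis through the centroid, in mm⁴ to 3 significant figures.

I_xx ≈ 4.95 × 10⁷ mm⁴

Break the section into simple shapes (no overlaps), measuring from the bottom-left corner of the bounding box.
Bottom flange: 240 × 12, A = 2 880 mm², y = 6 mm, Ī = 34 560 mm⁴.
Web: 20 × 160, A = 3 200 mm², y = 92 mm, Ī = 6 826 667 mm⁴.
Top flange: 240 × 12, A = 2 880 mm², y = 178 mm, Ī = 34 560 mm⁴.
Hole (subtracted): ⌀12, A = 113.1 mm², y = 92 mm, Ī = 1017.9 mm⁴.
By symmetry the centroid is at mid-height, ȳ = 92 mm.
Transfer each piece to the horizontal axis through the centroid using Ī + A·d² with d = y − 92:
  bottom flange: d = -86 mm → contributes +21 335 040 mm⁴
  web: d = 0 mm → contributes +6 826 667 mm⁴
  top flange: d = 86 mm → contributes +21 335 040 mm⁴
  hole: d = 0 mm → contributes −1017.9 mm⁴
Total I = 49 495 729 mm⁴.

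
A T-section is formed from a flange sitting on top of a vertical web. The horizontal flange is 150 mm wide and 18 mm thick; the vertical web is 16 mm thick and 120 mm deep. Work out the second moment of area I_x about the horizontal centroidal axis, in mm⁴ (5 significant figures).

Decompose the section into non-overlapping parts with the origin at the bottom-left of its bounding rectangle.
Flange: 150 × 18, A = 2 700 mm², y = 129 mm, Ī = 72 900 mm⁴.
Web: 16 × 120, A = 1 920 mm², y = 60 mm, Ī = 2 304 000 mm⁴.
Centroid: ȳ = ΣA·y / ΣA = 100.3247 mm.
Transfer each piece to the horizontal centroidal axis using Ī + A·d² with d = y − 100.3247:
  flange: d = 28.67532 mm → contributes +2 293 040 mm⁴
  web: d = -40.32468 mm → contributes +5 426 073 mm⁴
Total I = 7 719 113 mm⁴.

I_x ≈ 7.7191 × 10⁶ mm⁴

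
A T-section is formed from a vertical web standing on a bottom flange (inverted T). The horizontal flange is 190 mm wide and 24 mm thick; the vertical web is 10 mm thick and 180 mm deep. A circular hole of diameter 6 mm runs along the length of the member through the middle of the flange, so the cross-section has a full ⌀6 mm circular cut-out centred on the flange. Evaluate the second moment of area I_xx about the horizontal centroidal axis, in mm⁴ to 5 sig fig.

Treat the section as a set of non-overlapping primitives; coordinates are from the bounding-box lower-left.
Flange: 190 × 24, A = 4 560 mm², y = 12 mm, Ī = 218 880 mm⁴.
Web: 10 × 180, A = 1 800 mm², y = 114 mm, Ī = 4 860 000 mm⁴.
Hole (subtracted): ⌀6, A = 28.27433 mm², y = 12 mm, Ī = 63.61725 mm⁴.
Centroid: ȳ = ΣA·y / ΣA = 40.99683 mm.
Transfer each piece to the horizontal centroidal axis using Ī + A·d² with d = y − 40.99683:
  flange: d = -28.99683 mm → contributes +4 053 003 mm⁴
  web: d = 73.00317 mm → contributes +14 453 032 mm⁴
  hole: d = -28.99683 mm → contributes −23837.14 mm⁴
Total I = 18 482 198 mm⁴.

I_xx ≈ 1.8482 × 10⁷ mm⁴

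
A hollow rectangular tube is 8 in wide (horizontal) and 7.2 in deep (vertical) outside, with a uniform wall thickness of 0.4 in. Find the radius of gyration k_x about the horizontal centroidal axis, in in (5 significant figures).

k_x ≈ 2.8190 in

Decompose the section into non-overlapping parts with the origin at the bottom-left of its bounding rectangle.
Outer rectangle: 8 × 7.2, A = 57.6 in², y = 3.6 in, Ī = 248.832 in⁴.
Inner void (subtracted): 7.2 × 6.4, A = 46.08 in², y = 3.6 in, Ī = 157.2864 in⁴.
By symmetry the centroid is at mid-height, ȳ = 3.6 in.
All pieces are centred on the horizontal centroidal axis, so I = ΣĪ (holes subtracted) = 91.5456 in⁴.
Radius of gyration: k = √(I/A) = √(91.5456 / 11.52) = 2.818983 in.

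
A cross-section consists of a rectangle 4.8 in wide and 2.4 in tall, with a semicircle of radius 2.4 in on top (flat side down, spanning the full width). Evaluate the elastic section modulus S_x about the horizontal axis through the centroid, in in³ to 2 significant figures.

Treat the section as a set of non-overlapping primitives; coordinates are from the bounding-box lower-left.
Rectangular body: 4.8 × 2.4, A = 11.52 in², y = 1.2 in, Ī = 5.53 in⁴.
Semicircular cap: semicircle r = 2.4, A = 9.048 in², y = 3.419 in, Ī = 3.641 in⁴.
Centroid: ȳ = ΣA·y / ΣA = 2.176 in.
Transfer each piece to the horizontal axis through the centroid using Ī + A·d² with d = y − 2.176:
  rectangular body: d = -0.976 in → contributes +16.5 in⁴
  semicircular cap: d = 1.243 in → contributes +17.61 in⁴
Total I = 34.11 in⁴.
Extreme fibre distance c = 2.624 in; S = I/c = 13 in³.

S_x ≈ 13 in³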